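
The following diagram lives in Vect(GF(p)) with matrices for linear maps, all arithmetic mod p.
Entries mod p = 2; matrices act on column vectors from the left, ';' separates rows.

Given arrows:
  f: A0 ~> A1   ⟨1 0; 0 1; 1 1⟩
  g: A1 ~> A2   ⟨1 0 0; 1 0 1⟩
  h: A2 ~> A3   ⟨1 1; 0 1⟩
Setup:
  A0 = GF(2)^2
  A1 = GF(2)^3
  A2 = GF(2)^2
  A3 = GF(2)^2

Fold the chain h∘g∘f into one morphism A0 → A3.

Answer: ⟨1 1; 0 1⟩

Work:
  e0=[1,0] f~>[1,0,1] g~>[1,0] h~>[1,0]
  e1=[0,1] f~>[0,1,1] g~>[0,1] h~>[1,1]
composite: ⟨1 1; 0 1⟩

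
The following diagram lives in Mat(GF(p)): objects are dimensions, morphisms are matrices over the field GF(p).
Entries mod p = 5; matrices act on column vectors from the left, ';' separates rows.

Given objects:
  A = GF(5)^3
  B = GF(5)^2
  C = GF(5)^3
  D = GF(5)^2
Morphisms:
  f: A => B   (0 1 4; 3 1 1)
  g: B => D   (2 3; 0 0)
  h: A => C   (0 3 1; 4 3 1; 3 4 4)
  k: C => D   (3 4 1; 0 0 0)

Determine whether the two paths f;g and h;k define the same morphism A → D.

Answer: COMMUTES

Derivation:
Along f;g (path 1):
  e0=[1,0,0] f=>[0,3] g=>[4,0]
  e1=[0,1,0] f=>[1,1] g=>[0,0]
  e2=[0,0,1] f=>[4,1] g=>[1,0]
  ⟦path⟧₁ = (4 0 1; 0 0 0)
Along h;k (path 2):
  e0=[1,0,0] h=>[0,4,3] k=>[4,0]
  e1=[0,1,0] h=>[3,3,4] k=>[0,0]
  e2=[0,0,1] h=>[1,1,4] k=>[1,0]
  ⟦path⟧₂ = (4 0 1; 0 0 0)
Equal? equal; square commutes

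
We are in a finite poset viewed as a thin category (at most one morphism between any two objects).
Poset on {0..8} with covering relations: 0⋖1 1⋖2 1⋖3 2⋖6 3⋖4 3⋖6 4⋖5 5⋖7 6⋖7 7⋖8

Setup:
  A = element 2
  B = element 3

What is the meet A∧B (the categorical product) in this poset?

Answer: A∧B = 1

Work:
Lower bounds of A=2 and B=3: {0,1}
  0 ⊑ 1
  1 ⊑ 1
glb = 1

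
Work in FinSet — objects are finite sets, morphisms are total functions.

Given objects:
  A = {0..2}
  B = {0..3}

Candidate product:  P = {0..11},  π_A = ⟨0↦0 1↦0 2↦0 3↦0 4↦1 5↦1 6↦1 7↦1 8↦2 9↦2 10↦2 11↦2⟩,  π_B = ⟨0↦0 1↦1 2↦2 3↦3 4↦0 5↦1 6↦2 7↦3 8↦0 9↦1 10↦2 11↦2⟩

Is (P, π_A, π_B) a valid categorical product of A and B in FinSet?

|A|·|B| = 3·4 = 12;  |P| = 12
Check the pairing map k ↦ (π_A(k), π_B(k)):
  0 ↦ (0,0)
  1 ↦ (0,1)
  2 ↦ (0,2)
  3 ↦ (0,3)
  4 ↦ (1,0)
  5 ↦ (1,1)
  6 ↦ (1,2)
  7 ↦ (1,3)
  8 ↦ (2,0)
  9 ↦ (2,1)
  10 ↦ (2,2)
  11 ↦ (2,2)  ✗ repeats pair of k=10
distinct pairs in image: 11 / 12 needed
  → (2,2) hit at k=10 and k=11

Answer: NOT A VALID PRODUCT — duplicate pair at indices 10,11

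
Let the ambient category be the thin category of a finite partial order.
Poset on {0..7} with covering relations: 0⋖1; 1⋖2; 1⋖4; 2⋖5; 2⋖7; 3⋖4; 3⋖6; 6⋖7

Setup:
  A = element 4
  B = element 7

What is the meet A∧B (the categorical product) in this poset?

Answer: NO MEET EXISTS

Trace:
Lower bounds of A=4 and B=7: {0,1,3}
  maximal lower bounds 1 and 3 are incomparable: neither 1<=3 nor 3<=1
→ no greatest lower bound exists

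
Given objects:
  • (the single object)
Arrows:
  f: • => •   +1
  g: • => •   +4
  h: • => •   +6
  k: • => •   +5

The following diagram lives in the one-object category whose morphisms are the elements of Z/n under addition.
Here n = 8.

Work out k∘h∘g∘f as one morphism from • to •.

  0 +1≡1 +4≡5 +6≡3 +5≡0  (mod 8)
⟦path⟧: +0

Answer: +0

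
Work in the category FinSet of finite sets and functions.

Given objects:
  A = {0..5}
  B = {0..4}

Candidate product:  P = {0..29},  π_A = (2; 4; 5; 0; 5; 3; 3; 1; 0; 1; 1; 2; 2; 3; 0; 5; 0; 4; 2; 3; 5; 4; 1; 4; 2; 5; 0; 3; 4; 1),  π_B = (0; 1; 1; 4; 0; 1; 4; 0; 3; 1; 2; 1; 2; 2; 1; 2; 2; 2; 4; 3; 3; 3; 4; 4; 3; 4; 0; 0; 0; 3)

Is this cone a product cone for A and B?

|A|·|B| = 6·5 = 30;  |P| = 30
Check the pairing map k ↦ (π_A(k), π_B(k)):
  0 ↦ (2,0)
  1 ↦ (4,1)
  2 ↦ (5,1)
  3 ↦ (0,4)
  4 ↦ (5,0)
  5 ↦ (3,1)
  6 ↦ (3,4)
  7 ↦ (1,0)
  8 ↦ (0,3)
  9 ↦ (1,1)
  10 ↦ (1,2)
  11 ↦ (2,1)
  12 ↦ (2,2)
  13 ↦ (3,2)
  14 ↦ (0,1)
  15 ↦ (5,2)
  16 ↦ (0,2)
  17 ↦ (4,2)
  18 ↦ (2,4)
  19 ↦ (3,3)
  20 ↦ (5,3)
  21 ↦ (4,3)
  22 ↦ (1,4)
  23 ↦ (4,4)
  24 ↦ (2,3)
  25 ↦ (5,4)
  26 ↦ (0,0)
  27 ↦ (3,0)
  28 ↦ (4,0)
  29 ↦ (1,3)
distinct pairs in image: 30 / 30 needed
  → bijection onto A×B; projections well-typed.

Answer: VALID PRODUCT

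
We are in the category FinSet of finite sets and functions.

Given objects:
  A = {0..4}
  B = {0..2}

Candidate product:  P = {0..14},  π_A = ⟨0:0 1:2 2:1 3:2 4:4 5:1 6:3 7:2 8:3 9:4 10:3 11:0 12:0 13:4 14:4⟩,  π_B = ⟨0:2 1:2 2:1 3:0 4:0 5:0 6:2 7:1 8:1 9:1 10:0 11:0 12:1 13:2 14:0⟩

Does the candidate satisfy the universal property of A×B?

Answer: NOT A VALID PRODUCT — duplicate pair at indices 14,4

Derivation:
|A|·|B| = 5·3 = 15;  |P| = 15
Check the pairing map k ↦ (π_A(k), π_B(k)):
  0 : (0,2)
  1 : (2,2)
  2 : (1,1)
  3 : (2,0)
  4 : (4,0)
  5 : (1,0)
  6 : (3,2)
  7 : (2,1)
  8 : (3,1)
  9 : (4,1)
  10 : (3,0)
  11 : (0,0)
  12 : (0,1)
  13 : (4,2)
  14 : (4,0)  ✗ repeats pair of k=4
distinct pairs in image: 14 / 15 needed
  → (4,0) hit at k=4 and k=14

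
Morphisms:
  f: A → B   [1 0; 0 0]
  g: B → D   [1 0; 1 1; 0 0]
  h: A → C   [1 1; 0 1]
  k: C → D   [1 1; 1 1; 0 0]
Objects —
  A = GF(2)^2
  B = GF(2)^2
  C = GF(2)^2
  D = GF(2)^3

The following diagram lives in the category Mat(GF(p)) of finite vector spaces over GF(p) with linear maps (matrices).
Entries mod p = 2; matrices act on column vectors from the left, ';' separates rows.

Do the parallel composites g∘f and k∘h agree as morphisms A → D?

1) trace f;g:
  e0=(1,0) f→(1,0) g→(1,1,0)
  e1=(0,1) f→(0,0) g→(0,0,0)
  composite₁ = [1 0; 1 0; 0 0]
2) trace h;k:
  e0=(1,0) h→(1,0) k→(1,1,0)
  e1=(0,1) h→(1,1) k→(0,0,0)
  composite₂ = [1 0; 1 0; 0 0]
Equal? YES — commutes

Answer: COMMUTES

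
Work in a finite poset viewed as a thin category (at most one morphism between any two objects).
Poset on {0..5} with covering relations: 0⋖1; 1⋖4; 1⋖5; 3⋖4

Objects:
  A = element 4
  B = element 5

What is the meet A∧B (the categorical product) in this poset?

Common predecessors of 4,5: {0,1}
  0 <= 1
  1 <= 1
glb = 1

Answer: A∧B = 1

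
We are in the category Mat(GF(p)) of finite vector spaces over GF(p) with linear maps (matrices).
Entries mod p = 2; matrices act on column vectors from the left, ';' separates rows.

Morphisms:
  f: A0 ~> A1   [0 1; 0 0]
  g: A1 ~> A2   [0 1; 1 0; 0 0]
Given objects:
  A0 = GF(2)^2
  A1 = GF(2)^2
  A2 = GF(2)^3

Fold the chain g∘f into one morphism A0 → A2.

Answer: [0 0; 0 1; 0 0]

Trace:
  e0=⟨1,0⟩ f~>⟨0,0⟩ g~>⟨0,0,0⟩
  e1=⟨0,1⟩ f~>⟨1,0⟩ g~>⟨0,1,0⟩
⟦path⟧: [0 0; 0 1; 0 0]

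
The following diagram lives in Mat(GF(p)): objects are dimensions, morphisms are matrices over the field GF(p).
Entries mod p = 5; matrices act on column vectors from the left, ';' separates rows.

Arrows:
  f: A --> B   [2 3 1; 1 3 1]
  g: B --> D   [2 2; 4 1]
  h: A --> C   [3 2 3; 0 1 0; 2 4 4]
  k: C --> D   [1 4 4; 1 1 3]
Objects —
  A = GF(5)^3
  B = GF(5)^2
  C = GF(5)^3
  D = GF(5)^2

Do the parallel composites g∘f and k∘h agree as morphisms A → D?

Answer: COMMUTES

Work:
1) trace f;g:
  e0=(1,0,0) f-->(2,1) g-->(1,4)
  e1=(0,1,0) f-->(3,3) g-->(2,0)
  e2=(0,0,1) f-->(1,1) g-->(4,0)
  ⟦path⟧₁ = [1 2 4; 4 0 0]
2) trace h;k:
  e0=(1,0,0) h-->(3,0,2) k-->(1,4)
  e1=(0,1,0) h-->(2,1,4) k-->(2,0)
  e2=(0,0,1) h-->(3,0,4) k-->(4,0)
  ⟦path⟧₂ = [1 2 4; 4 0 0]
Equal? YES — commutes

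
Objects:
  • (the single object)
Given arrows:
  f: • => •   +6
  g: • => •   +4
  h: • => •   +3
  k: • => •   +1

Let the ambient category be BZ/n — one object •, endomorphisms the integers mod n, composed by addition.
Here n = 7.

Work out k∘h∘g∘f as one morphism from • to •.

  0 +6≡6 +4≡3 +3≡6 +1≡0  (mod 7)
⟦path⟧: +0

Answer: +0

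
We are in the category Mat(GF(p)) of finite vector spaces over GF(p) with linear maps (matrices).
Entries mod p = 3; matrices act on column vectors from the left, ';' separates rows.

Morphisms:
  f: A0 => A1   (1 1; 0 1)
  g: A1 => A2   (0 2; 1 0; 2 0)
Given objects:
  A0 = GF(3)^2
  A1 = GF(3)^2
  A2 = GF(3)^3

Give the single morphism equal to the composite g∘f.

Answer: (0 2; 1 1; 2 2)

Trace:
  e0=(1,0) f=>(1,0) g=>(0,1,2)
  e1=(0,1) f=>(1,1) g=>(2,1,2)
⟦path⟧: (0 2; 1 1; 2 2)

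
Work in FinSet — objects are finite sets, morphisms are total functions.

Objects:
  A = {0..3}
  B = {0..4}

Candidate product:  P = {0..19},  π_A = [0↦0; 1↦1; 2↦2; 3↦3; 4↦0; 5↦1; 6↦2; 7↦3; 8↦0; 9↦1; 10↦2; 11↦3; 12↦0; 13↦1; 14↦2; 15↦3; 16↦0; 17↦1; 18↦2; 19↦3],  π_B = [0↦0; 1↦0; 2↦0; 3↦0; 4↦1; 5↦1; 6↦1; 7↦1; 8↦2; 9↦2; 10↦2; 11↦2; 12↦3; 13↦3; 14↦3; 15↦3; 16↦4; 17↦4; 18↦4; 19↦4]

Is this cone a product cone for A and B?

|A|·|B| = 4·5 = 20;  |P| = 20
Check the pairing map k ↦ (π_A(k), π_B(k)):
  0 ↦ (0,0)
  1 ↦ (1,0)
  2 ↦ (2,0)
  3 ↦ (3,0)
  4 ↦ (0,1)
  5 ↦ (1,1)
  6 ↦ (2,1)
  7 ↦ (3,1)
  8 ↦ (0,2)
  9 ↦ (1,2)
  10 ↦ (2,2)
  11 ↦ (3,2)
  12 ↦ (0,3)
  13 ↦ (1,3)
  14 ↦ (2,3)
  15 ↦ (3,3)
  16 ↦ (0,4)
  17 ↦ (1,4)
  18 ↦ (2,4)
  19 ↦ (3,4)
distinct pairs in image: 20 / 20 needed
  → bijection onto A×B; projections well-typed.

Answer: VALID PRODUCT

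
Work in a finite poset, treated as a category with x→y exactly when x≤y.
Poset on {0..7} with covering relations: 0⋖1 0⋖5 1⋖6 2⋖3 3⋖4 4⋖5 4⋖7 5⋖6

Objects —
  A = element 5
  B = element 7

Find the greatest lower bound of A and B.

Answer: A∧B = 4

Work:
Common predecessors of 5,7: {2,3,4}
  2 ≤ 4
  3 ≤ 4
  4 ≤ 4
glb = 4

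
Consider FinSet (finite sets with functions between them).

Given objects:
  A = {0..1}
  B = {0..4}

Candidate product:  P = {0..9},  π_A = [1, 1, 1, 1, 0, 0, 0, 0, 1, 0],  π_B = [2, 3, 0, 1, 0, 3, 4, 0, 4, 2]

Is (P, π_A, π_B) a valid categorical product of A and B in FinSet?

Answer: NOT A VALID PRODUCT — duplicate pair at indices 4,7

Trace:
|A|·|B| = 2·5 = 10;  |P| = 10
Check the pairing map k ↦ (π_A(k), π_B(k)):
  0 ↦ (1,2)
  1 ↦ (1,3)
  2 ↦ (1,0)
  3 ↦ (1,1)
  4 ↦ (0,0)
  5 ↦ (0,3)
  6 ↦ (0,4)
  7 ↦ (0,0)  ✗ repeats pair of k=4
  8 ↦ (1,4)
  9 ↦ (0,2)
distinct pairs in image: 9 / 10 needed
  → (0,0) hit at k=4 and k=7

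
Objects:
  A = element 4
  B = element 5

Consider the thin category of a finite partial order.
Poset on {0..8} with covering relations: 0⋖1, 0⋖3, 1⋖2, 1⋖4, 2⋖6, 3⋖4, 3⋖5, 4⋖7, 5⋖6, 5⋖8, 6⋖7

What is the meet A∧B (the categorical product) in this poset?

Lower bounds of A=4 and B=5: {0,3}
  0 ⊑ 3
  3 ⊑ 3
glb = 3

Answer: A∧B = 3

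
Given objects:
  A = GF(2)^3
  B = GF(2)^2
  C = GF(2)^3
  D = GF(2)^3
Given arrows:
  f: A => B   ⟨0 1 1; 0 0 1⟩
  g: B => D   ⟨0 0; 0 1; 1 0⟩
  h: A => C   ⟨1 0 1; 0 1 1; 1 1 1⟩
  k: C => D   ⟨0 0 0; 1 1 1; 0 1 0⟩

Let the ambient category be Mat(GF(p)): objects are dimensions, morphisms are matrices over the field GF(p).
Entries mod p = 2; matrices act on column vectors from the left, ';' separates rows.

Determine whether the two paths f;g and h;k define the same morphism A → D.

Answer: COMMUTES

Derivation:
Path 1 = f;g:
  e0=(1,0,0) f=>(0,0) g=>(0,0,0)
  e1=(0,1,0) f=>(1,0) g=>(0,0,1)
  e2=(0,0,1) f=>(1,1) g=>(0,1,1)
  result₁ = ⟨0 0 0; 0 0 1; 0 1 1⟩
Path 2 = h;k:
  e0=(1,0,0) h=>(1,0,1) k=>(0,0,0)
  e1=(0,1,0) h=>(0,1,1) k=>(0,0,1)
  e2=(0,0,1) h=>(1,1,1) k=>(0,1,1)
  result₂ = ⟨0 0 0; 0 0 1; 0 1 1⟩
Equal? same morphism ✓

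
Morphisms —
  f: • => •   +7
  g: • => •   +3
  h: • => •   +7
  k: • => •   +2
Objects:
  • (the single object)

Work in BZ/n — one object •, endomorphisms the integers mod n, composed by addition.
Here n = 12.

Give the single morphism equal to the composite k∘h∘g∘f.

Answer: +7

Derivation:
  0 +7≡7 +3≡10 +7≡5 +2≡7  (mod 12)
⟦path⟧: +7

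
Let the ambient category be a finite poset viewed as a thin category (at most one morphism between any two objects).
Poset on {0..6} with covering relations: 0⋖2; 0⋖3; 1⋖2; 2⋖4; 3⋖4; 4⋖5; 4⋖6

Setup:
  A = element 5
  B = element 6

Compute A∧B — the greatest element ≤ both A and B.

Common predecessors of 5,6: {0,1,2,3,4}
  0 <= 4
  1 <= 4
  2 <= 4
  3 <= 4
  4 <= 4
glb = 4

Answer: A∧B = 4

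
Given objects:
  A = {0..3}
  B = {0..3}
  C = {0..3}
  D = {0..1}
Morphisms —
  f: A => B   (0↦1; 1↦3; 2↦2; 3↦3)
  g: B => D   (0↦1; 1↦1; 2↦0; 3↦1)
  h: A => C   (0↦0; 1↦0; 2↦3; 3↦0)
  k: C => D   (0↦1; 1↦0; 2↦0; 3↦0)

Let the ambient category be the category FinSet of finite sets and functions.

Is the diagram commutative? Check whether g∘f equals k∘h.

Answer: COMMUTES

Trace:
1) trace f;g:
  0 f=>1 g=>1
  1 f=>3 g=>1
  2 f=>2 g=>0
  3 f=>3 g=>1
  ⟦path⟧₁ = (0↦1; 1↦1; 2↦0; 3↦1)
2) trace h;k:
  0 h=>0 k=>1
  1 h=>0 k=>1
  2 h=>3 k=>0
  3 h=>0 k=>1
  ⟦path⟧₂ = (0↦1; 1↦1; 2↦0; 3↦1)
Equal? same morphism ✓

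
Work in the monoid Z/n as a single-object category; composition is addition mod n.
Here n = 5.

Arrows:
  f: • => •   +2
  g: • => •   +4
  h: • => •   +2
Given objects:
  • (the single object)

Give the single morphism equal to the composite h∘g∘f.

Answer: +3

Derivation:
  0 +2≡2 +4≡1 +2≡3  (mod 5)
result: +3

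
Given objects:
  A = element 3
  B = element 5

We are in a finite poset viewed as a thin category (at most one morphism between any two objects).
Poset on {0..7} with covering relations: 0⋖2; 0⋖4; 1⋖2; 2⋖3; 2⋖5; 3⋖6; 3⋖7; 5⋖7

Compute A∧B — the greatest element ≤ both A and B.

Answer: A∧B = 2

Work:
Lower bounds of A=3 and B=5: {0,1,2}
  0 <= 2
  1 <= 2
  2 <= 2
glb = 2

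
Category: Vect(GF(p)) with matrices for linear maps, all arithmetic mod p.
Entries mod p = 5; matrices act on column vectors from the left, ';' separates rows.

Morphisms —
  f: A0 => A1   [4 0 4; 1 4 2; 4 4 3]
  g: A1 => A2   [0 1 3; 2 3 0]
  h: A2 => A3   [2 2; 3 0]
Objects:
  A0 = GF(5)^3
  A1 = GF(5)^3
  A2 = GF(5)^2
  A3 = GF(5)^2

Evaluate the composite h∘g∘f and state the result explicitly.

  e0=(1,0,0) f=>(4,1,4) g=>(3,1) h=>(3,4)
  e1=(0,1,0) f=>(0,4,4) g=>(1,2) h=>(1,3)
  e2=(0,0,1) f=>(4,2,3) g=>(1,4) h=>(0,3)
result: [3 1 0; 4 3 3]

Answer: [3 1 0; 4 3 3]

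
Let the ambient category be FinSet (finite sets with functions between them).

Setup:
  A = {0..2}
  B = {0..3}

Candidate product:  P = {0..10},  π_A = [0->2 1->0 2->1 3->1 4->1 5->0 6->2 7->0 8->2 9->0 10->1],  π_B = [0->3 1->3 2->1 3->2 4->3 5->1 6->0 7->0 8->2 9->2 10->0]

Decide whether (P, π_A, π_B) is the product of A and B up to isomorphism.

|A|·|B| = 3·4 = 12;  |P| = 11
  → cardinalities differ; no bijection possible.

Answer: NOT A VALID PRODUCT — |P|=11 ≠ |A|·|B|=12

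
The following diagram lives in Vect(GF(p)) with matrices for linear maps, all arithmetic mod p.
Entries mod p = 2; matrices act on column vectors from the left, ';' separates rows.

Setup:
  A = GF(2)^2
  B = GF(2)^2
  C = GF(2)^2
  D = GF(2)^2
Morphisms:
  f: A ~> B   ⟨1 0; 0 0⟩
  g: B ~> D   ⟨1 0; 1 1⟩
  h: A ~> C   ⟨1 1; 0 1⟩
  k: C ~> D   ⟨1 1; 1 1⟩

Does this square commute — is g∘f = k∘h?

Along f;g (path 1):
  e0=⟨1,0⟩ f~>⟨1,0⟩ g~>⟨1,1⟩
  e1=⟨0,1⟩ f~>⟨0,0⟩ g~>⟨0,0⟩
  result₁ = ⟨1 0; 1 0⟩
Along h;k (path 2):
  e0=⟨1,0⟩ h~>⟨1,0⟩ k~>⟨1,1⟩
  e1=⟨0,1⟩ h~>⟨1,1⟩ k~>⟨0,0⟩
  result₂ = ⟨1 0; 1 0⟩
Equal? equal; square commutes

Answer: COMMUTES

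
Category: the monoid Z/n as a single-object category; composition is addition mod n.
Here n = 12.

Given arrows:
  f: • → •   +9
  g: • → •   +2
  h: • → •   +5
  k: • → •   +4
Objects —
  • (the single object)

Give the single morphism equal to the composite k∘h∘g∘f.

  0 +9≡9 +2≡11 +5≡4 +4≡8  (mod 12)
result: +8

Answer: +8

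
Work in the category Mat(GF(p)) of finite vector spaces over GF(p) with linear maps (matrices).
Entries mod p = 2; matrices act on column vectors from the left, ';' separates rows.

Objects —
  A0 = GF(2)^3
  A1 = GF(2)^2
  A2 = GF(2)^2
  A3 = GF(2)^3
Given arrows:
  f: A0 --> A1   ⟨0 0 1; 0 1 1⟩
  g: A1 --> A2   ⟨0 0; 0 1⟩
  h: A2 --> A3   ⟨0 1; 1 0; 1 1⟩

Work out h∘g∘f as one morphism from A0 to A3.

  e0=⟨1,0,0⟩ f-->⟨0,0⟩ g-->⟨0,0⟩ h-->⟨0,0,0⟩
  e1=⟨0,1,0⟩ f-->⟨0,1⟩ g-->⟨0,1⟩ h-->⟨1,0,1⟩
  e2=⟨0,0,1⟩ f-->⟨1,1⟩ g-->⟨0,1⟩ h-->⟨1,0,1⟩
⟦path⟧: ⟨0 1 1; 0 0 0; 0 1 1⟩

Answer: ⟨0 1 1; 0 0 0; 0 1 1⟩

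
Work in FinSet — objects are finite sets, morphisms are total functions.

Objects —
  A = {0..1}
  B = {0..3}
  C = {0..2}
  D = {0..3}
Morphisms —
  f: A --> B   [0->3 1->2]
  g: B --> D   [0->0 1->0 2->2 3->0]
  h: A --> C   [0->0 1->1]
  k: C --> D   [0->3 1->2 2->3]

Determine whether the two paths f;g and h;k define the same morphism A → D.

Answer: DOES NOT COMMUTE

Trace:
Path 1 = f;g:
  0 f-->3 g-->0
  1 f-->2 g-->2
  result₁ = [0->0 1->2]
Path 2 = h;k:
  0 h-->0 k-->3
  1 h-->1 k-->2
  result₂ = [0->3 1->2]
Equal? NO — does not commute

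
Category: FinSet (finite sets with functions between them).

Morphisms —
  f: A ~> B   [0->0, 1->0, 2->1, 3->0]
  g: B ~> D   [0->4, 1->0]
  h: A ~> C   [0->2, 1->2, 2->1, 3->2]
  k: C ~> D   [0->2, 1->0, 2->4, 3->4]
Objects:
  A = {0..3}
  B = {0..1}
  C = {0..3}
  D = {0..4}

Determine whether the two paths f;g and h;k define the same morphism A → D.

Answer: COMMUTES

Work:
1) trace f;g:
  0 f~>0 g~>4
  1 f~>0 g~>4
  2 f~>1 g~>0
  3 f~>0 g~>4
  ⟦path⟧₁ = [0->4, 1->4, 2->0, 3->4]
2) trace h;k:
  0 h~>2 k~>4
  1 h~>2 k~>4
  2 h~>1 k~>0
  3 h~>2 k~>4
  ⟦path⟧₂ = [0->4, 1->4, 2->0, 3->4]
Equal? equal; square commutes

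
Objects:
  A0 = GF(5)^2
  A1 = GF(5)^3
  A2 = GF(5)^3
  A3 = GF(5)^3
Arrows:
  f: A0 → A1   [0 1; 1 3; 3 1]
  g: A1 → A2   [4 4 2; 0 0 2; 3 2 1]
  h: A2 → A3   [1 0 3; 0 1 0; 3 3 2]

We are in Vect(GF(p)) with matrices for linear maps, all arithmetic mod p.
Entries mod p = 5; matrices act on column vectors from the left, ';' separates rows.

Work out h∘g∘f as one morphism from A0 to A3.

Answer: [0 3; 1 2; 3 0]

Trace:
  e0=⟨1,0⟩ f→⟨0,1,3⟩ g→⟨0,1,0⟩ h→⟨0,1,3⟩
  e1=⟨0,1⟩ f→⟨1,3,1⟩ g→⟨3,2,0⟩ h→⟨3,2,0⟩
composite: [0 3; 1 2; 3 0]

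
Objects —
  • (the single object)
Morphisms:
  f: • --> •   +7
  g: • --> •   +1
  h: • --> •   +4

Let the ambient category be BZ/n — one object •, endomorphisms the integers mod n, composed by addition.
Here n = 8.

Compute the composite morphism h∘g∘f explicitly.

  0 +7≡7 +1≡0 +4≡4  (mod 8)
⟦path⟧: +4

Answer: +4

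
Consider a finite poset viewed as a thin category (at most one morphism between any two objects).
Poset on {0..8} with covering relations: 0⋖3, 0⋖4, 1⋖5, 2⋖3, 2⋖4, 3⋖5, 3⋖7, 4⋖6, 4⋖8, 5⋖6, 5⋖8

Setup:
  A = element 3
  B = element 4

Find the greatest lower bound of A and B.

Answer: NO MEET EXISTS

Work:
Common predecessors of 3,4: {0,2}
  maximal lower bounds 0 and 2 are incomparable: neither 0<=2 nor 2<=0
→ no greatest lower bound exists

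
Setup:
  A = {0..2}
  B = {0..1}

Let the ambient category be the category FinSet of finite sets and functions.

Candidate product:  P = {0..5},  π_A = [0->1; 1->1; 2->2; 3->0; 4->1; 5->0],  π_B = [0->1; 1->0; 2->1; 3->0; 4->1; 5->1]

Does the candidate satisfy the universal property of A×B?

|A|·|B| = 3·2 = 6;  |P| = 6
Check the pairing map k ↦ (π_A(k), π_B(k)):
  0 -> (1,1)
  1 -> (1,0)
  2 -> (2,1)
  3 -> (0,0)
  4 -> (1,1)  ✗ repeats pair of k=0
  5 -> (0,1)
distinct pairs in image: 5 / 6 needed
  → (1,1) hit at k=0 and k=4

Answer: NOT A VALID PRODUCT — duplicate pair at indices 0,4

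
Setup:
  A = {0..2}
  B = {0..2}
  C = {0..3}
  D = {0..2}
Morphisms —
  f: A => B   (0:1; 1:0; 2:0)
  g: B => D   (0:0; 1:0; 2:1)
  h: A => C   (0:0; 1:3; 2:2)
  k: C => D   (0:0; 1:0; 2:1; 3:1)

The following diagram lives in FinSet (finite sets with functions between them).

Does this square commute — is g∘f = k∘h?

1) trace f;g:
  0 f=>1 g=>0
  1 f=>0 g=>0
  2 f=>0 g=>0
  composite₁ = (0:0; 1:0; 2:0)
2) trace h;k:
  0 h=>0 k=>0
  1 h=>3 k=>1
  2 h=>2 k=>1
  composite₂ = (0:0; 1:1; 2:1)
Equal? NO — does not commute

Answer: DOES NOT COMMUTE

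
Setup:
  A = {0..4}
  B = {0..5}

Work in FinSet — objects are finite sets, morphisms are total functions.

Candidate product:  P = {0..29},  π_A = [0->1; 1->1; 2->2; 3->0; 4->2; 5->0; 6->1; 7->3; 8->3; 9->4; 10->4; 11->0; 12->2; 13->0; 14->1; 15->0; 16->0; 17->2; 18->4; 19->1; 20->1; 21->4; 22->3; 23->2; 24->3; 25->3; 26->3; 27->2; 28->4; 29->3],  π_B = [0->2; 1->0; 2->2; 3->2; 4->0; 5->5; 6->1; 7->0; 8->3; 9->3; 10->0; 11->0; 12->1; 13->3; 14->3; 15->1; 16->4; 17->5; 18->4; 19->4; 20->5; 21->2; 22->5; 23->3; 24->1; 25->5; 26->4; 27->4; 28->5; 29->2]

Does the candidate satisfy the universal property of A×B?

Answer: NOT A VALID PRODUCT — duplicate pair at indices 22,25

Trace:
|A|·|B| = 5·6 = 30;  |P| = 30
Check the pairing map k ↦ (π_A(k), π_B(k)):
  0 -> (1,2)
  1 -> (1,0)
  2 -> (2,2)
  3 -> (0,2)
  4 -> (2,0)
  5 -> (0,5)
  6 -> (1,1)
  7 -> (3,0)
  8 -> (3,3)
  9 -> (4,3)
  10 -> (4,0)
  11 -> (0,0)
  12 -> (2,1)
  13 -> (0,3)
  14 -> (1,3)
  15 -> (0,1)
  16 -> (0,4)
  17 -> (2,5)
  18 -> (4,4)
  19 -> (1,4)
  20 -> (1,5)
  21 -> (4,2)
  22 -> (3,5)
  23 -> (2,3)
  24 -> (3,1)
  25 -> (3,5)  ✗ repeats pair of k=22
  26 -> (3,4)
  27 -> (2,4)
  28 -> (4,5)
  29 -> (3,2)
distinct pairs in image: 29 / 30 needed
  → (3,5) hit at k=22 and k=25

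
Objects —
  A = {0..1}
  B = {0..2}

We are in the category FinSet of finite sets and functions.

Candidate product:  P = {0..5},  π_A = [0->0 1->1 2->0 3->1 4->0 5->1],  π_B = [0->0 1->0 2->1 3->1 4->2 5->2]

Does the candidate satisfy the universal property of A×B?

|A|·|B| = 2·3 = 6;  |P| = 6
Check the pairing map k ↦ (π_A(k), π_B(k)):
  0 -> (0,0)
  1 -> (1,0)
  2 -> (0,1)
  3 -> (1,1)
  4 -> (0,2)
  5 -> (1,2)
distinct pairs in image: 6 / 6 needed
  → bijection onto A×B; projections well-typed.

Answer: VALID PRODUCT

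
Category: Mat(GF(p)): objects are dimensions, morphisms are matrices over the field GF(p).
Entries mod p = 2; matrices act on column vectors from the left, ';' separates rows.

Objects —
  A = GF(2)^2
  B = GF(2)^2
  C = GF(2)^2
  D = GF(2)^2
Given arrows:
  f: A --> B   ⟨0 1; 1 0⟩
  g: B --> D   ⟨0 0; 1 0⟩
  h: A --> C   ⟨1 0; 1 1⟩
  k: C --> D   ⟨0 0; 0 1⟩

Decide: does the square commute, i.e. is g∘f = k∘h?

Path 1 = f;g:
  e0=⟨1,0⟩ f-->⟨0,1⟩ g-->⟨0,0⟩
  e1=⟨0,1⟩ f-->⟨1,0⟩ g-->⟨0,1⟩
  ⟦path⟧₁ = ⟨0 0; 0 1⟩
Path 2 = h;k:
  e0=⟨1,0⟩ h-->⟨1,1⟩ k-->⟨0,1⟩
  e1=⟨0,1⟩ h-->⟨0,1⟩ k-->⟨0,1⟩
  ⟦path⟧₂ = ⟨0 0; 1 1⟩
Equal? NO — does not commute

Answer: DOES NOT COMMUTE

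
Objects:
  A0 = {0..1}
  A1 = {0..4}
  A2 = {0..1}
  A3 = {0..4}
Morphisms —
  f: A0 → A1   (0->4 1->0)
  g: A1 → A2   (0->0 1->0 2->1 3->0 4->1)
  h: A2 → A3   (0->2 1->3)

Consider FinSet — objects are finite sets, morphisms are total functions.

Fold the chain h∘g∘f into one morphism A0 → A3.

  0 f→4 g→1 h→3
  1 f→0 g→0 h→2
result: (0->3 1->2)

Answer: (0->3 1->2)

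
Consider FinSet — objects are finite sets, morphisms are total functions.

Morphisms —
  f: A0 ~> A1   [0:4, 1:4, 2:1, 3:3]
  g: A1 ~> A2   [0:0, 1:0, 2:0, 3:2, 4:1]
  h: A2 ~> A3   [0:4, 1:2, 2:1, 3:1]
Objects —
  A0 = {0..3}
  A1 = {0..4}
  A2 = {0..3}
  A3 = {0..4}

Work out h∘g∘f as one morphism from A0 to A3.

  0 f~>4 g~>1 h~>2
  1 f~>4 g~>1 h~>2
  2 f~>1 g~>0 h~>4
  3 f~>3 g~>2 h~>1
composite: [0:2, 1:2, 2:4, 3:1]

Answer: [0:2, 1:2, 2:4, 3:1]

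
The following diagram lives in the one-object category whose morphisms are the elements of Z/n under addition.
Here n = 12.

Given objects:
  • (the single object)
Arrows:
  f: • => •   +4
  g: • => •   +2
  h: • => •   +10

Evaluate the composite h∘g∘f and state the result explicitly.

Answer: +4

Trace:
  0 +4≡4 +2≡6 +10≡4  (mod 12)
result: +4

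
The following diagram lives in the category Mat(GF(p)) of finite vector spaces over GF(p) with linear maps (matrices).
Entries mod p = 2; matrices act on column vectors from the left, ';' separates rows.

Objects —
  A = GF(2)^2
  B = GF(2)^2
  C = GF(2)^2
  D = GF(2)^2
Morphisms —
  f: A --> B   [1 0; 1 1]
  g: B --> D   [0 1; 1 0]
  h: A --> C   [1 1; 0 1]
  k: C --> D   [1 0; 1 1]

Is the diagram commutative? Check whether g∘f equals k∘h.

Along f;g (path 1):
  e0=[1,0] f-->[1,1] g-->[1,1]
  e1=[0,1] f-->[0,1] g-->[1,0]
  result₁ = [1 1; 1 0]
Along h;k (path 2):
  e0=[1,0] h-->[1,0] k-->[1,1]
  e1=[0,1] h-->[1,1] k-->[1,0]
  result₂ = [1 1; 1 0]
Equal? same morphism ✓

Answer: COMMUTES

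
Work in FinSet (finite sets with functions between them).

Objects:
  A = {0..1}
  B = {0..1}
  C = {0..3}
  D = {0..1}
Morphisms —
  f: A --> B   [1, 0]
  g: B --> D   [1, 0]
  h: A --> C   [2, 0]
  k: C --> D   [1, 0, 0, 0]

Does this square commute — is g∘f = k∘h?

Answer: COMMUTES

Work:
Along f;g (path 1):
  0 f-->1 g-->0
  1 f-->0 g-->1
  composite₁ = [0, 1]
Along h;k (path 2):
  0 h-->2 k-->0
  1 h-->0 k-->1
  composite₂ = [0, 1]
Equal? equal; square commutes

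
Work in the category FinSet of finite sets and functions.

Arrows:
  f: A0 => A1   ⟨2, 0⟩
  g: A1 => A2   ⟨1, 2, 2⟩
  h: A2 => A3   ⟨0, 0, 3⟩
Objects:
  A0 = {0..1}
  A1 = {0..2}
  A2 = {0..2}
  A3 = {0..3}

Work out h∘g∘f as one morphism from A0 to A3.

Answer: ⟨3, 0⟩

Work:
  0 f=>2 g=>2 h=>3
  1 f=>0 g=>1 h=>0
result: ⟨3, 0⟩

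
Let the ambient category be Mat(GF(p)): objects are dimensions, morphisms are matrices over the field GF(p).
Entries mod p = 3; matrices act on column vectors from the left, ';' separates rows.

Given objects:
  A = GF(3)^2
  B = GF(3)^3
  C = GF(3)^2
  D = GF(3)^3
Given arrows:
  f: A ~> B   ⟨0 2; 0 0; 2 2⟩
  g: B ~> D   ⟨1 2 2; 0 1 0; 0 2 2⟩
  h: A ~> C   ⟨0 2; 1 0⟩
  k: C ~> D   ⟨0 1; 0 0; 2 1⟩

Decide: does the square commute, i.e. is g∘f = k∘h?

Answer: COMMUTES

Trace:
1) trace f;g:
  e0=[1,0] f~>[0,0,2] g~>[1,0,1]
  e1=[0,1] f~>[2,0,2] g~>[0,0,1]
  composite₁ = ⟨1 0; 0 0; 1 1⟩
2) trace h;k:
  e0=[1,0] h~>[0,1] k~>[1,0,1]
  e1=[0,1] h~>[2,0] k~>[0,0,1]
  composite₂ = ⟨1 0; 0 0; 1 1⟩
Equal? YES — commutes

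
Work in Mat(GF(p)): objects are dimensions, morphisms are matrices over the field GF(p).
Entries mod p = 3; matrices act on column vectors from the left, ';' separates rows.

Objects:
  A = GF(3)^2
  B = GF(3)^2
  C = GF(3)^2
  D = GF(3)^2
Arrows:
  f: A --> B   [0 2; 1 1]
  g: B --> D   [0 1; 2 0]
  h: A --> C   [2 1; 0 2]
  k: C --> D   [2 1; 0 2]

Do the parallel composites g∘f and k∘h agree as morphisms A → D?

Answer: COMMUTES

Derivation:
Along f;g (path 1):
  e0=(1,0) f-->(0,1) g-->(1,0)
  e1=(0,1) f-->(2,1) g-->(1,1)
  composite₁ = [1 1; 0 1]
Along h;k (path 2):
  e0=(1,0) h-->(2,0) k-->(1,0)
  e1=(0,1) h-->(1,2) k-->(1,1)
  composite₂ = [1 1; 0 1]
Equal? same morphism ✓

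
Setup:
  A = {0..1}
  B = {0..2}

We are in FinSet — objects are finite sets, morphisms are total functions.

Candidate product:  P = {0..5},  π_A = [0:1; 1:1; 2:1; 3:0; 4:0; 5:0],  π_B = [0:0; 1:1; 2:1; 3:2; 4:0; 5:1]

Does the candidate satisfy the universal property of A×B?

|A|·|B| = 2·3 = 6;  |P| = 6
Check the pairing map k ↦ (π_A(k), π_B(k)):
  0 : (1,0)
  1 : (1,1)
  2 : (1,1)  ✗ repeats pair of k=1
  3 : (0,2)
  4 : (0,0)
  5 : (0,1)
distinct pairs in image: 5 / 6 needed
  → (1,1) hit at k=1 and k=2

Answer: NOT A VALID PRODUCT — duplicate pair at indices 1,2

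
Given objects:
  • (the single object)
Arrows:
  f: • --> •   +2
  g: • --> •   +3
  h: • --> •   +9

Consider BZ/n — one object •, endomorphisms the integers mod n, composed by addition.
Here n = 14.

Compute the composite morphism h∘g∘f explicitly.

Answer: +0

Derivation:
  0 +2≡2 +3≡5 +9≡0  (mod 14)
result: +0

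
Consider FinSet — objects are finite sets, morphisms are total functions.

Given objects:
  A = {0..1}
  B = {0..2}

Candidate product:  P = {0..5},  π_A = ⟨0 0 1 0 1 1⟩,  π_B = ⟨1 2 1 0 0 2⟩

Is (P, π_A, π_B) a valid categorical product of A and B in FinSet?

Answer: VALID PRODUCT

Derivation:
|A|·|B| = 2·3 = 6;  |P| = 6
Check the pairing map k ↦ (π_A(k), π_B(k)):
  0 : (0,1)
  1 : (0,2)
  2 : (1,1)
  3 : (0,0)
  4 : (1,0)
  5 : (1,2)
distinct pairs in image: 6 / 6 needed
  → bijection onto A×B; projections well-typed.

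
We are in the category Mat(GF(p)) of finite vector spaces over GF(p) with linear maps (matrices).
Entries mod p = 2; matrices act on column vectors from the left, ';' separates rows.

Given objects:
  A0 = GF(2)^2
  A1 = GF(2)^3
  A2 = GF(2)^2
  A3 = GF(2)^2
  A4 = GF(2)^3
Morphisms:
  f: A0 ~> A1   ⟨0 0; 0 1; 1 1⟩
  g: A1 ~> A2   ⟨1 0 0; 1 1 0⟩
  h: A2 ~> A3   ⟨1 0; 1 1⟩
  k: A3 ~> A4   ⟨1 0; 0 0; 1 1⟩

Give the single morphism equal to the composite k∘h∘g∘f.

  e0=(1,0) f~>(0,0,1) g~>(0,0) h~>(0,0) k~>(0,0,0)
  e1=(0,1) f~>(0,1,1) g~>(0,1) h~>(0,1) k~>(0,0,1)
composite: ⟨0 0; 0 0; 0 1⟩

Answer: ⟨0 0; 0 0; 0 1⟩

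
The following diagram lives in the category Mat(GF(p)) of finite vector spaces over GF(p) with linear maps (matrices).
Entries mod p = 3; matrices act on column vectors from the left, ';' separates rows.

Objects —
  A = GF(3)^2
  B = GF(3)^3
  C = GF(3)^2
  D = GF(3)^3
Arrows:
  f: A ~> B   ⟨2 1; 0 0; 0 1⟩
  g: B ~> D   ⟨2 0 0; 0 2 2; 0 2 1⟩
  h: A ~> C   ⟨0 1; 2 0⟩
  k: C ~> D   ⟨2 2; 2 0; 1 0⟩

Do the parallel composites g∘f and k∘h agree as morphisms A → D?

Answer: COMMUTES

Derivation:
Path 1 = f;g:
  e0=[1,0] f~>[2,0,0] g~>[1,0,0]
  e1=[0,1] f~>[1,0,1] g~>[2,2,1]
  composite₁ = ⟨1 2; 0 2; 0 1⟩
Path 2 = h;k:
  e0=[1,0] h~>[0,2] k~>[1,0,0]
  e1=[0,1] h~>[1,0] k~>[2,2,1]
  composite₂ = ⟨1 2; 0 2; 0 1⟩
Equal? same morphism ✓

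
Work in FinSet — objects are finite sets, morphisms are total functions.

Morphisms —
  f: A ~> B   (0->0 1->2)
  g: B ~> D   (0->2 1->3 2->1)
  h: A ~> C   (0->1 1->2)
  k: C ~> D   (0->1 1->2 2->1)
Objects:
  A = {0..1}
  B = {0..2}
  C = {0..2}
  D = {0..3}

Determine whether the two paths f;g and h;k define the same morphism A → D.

Along f;g (path 1):
  0 f~>0 g~>2
  1 f~>2 g~>1
  result₁ = (0->2 1->1)
Along h;k (path 2):
  0 h~>1 k~>2
  1 h~>2 k~>1
  result₂ = (0->2 1->1)
Equal? YES — commutes

Answer: COMMUTES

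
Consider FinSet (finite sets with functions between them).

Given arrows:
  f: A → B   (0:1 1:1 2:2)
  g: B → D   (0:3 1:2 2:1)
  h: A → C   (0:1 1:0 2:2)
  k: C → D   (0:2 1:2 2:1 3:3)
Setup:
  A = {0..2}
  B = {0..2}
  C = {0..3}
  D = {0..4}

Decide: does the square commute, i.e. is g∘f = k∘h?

Answer: COMMUTES

Trace:
Along f;g (path 1):
  0 f→1 g→2
  1 f→1 g→2
  2 f→2 g→1
  result₁ = (0:2 1:2 2:1)
Along h;k (path 2):
  0 h→1 k→2
  1 h→0 k→2
  2 h→2 k→1
  result₂ = (0:2 1:2 2:1)
Equal? same morphism ✓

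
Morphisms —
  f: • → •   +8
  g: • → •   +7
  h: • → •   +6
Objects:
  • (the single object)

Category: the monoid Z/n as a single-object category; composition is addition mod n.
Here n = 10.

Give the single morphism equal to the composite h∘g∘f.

Answer: +1

Derivation:
  0 +8≡8 +7≡5 +6≡1  (mod 10)
composite: +1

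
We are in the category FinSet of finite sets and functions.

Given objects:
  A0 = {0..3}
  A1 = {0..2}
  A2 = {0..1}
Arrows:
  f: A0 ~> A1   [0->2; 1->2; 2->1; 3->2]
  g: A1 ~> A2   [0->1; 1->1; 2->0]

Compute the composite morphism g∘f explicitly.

Answer: [0->0; 1->0; 2->1; 3->0]

Work:
  0 f~>2 g~>0
  1 f~>2 g~>0
  2 f~>1 g~>1
  3 f~>2 g~>0
⟦path⟧: [0->0; 1->0; 2->1; 3->0]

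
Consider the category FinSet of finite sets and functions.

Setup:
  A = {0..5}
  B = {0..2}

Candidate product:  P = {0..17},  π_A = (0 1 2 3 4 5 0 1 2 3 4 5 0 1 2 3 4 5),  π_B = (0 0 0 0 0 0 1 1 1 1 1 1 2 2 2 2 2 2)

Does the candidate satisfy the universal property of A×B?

|A|·|B| = 6·3 = 18;  |P| = 18
Check the pairing map k ↦ (π_A(k), π_B(k)):
  0 : (0,0)
  1 : (1,0)
  2 : (2,0)
  3 : (3,0)
  4 : (4,0)
  5 : (5,0)
  6 : (0,1)
  7 : (1,1)
  8 : (2,1)
  9 : (3,1)
  10 : (4,1)
  11 : (5,1)
  12 : (0,2)
  13 : (1,2)
  14 : (2,2)
  15 : (3,2)
  16 : (4,2)
  17 : (5,2)
distinct pairs in image: 18 / 18 needed
  → bijection onto A×B; projections well-typed.

Answer: VALID PRODUCT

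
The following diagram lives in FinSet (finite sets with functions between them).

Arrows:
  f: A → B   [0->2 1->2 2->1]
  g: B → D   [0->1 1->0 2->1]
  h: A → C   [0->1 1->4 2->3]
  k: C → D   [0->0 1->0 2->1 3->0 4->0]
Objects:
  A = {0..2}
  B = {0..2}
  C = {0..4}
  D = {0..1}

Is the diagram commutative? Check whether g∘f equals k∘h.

Along f;g (path 1):
  0 f→2 g→1
  1 f→2 g→1
  2 f→1 g→0
  composite₁ = [0->1 1->1 2->0]
Along h;k (path 2):
  0 h→1 k→0
  1 h→4 k→0
  2 h→3 k→0
  composite₂ = [0->0 1->0 2->0]
Equal? NO — does not commute

Answer: DOES NOT COMMUTE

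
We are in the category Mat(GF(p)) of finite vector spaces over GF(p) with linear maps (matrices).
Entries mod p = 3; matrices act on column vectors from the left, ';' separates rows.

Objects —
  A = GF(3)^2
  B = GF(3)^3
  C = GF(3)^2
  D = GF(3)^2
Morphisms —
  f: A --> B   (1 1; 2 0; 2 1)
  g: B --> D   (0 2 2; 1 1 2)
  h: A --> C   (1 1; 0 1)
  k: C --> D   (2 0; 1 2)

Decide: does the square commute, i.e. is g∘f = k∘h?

Answer: COMMUTES

Work:
1) trace f;g:
  e0=⟨1,0⟩ f-->⟨1,2,2⟩ g-->⟨2,1⟩
  e1=⟨0,1⟩ f-->⟨1,0,1⟩ g-->⟨2,0⟩
  result₁ = (2 2; 1 0)
2) trace h;k:
  e0=⟨1,0⟩ h-->⟨1,0⟩ k-->⟨2,1⟩
  e1=⟨0,1⟩ h-->⟨1,1⟩ k-->⟨2,0⟩
  result₂ = (2 2; 1 0)
Equal? equal; square commutes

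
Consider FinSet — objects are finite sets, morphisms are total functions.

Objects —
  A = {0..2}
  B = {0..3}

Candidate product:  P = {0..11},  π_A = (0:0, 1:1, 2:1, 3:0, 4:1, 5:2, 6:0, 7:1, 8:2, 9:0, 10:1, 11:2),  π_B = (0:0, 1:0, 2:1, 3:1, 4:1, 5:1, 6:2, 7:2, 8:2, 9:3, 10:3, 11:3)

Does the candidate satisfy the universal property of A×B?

|A|·|B| = 3·4 = 12;  |P| = 12
Check the pairing map k ↦ (π_A(k), π_B(k)):
  0 : (0,0)
  1 : (1,0)
  2 : (1,1)
  3 : (0,1)
  4 : (1,1)  ✗ repeats pair of k=2
  5 : (2,1)
  6 : (0,2)
  7 : (1,2)
  8 : (2,2)
  9 : (0,3)
  10 : (1,3)
  11 : (2,3)
distinct pairs in image: 11 / 12 needed
  → (1,1) hit at k=2 and k=4

Answer: NOT A VALID PRODUCT — duplicate pair at indices 4,2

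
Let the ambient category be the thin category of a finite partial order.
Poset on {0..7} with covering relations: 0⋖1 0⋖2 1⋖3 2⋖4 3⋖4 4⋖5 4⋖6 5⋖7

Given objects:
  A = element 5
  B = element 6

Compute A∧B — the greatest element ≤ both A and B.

{x : x<=A ∧ x<=B} = {0,1,2,3,4}  (A=5, B=6)
  0 <= 4
  1 <= 4
  2 <= 4
  3 <= 4
  4 <= 4
glb = 4

Answer: A∧B = 4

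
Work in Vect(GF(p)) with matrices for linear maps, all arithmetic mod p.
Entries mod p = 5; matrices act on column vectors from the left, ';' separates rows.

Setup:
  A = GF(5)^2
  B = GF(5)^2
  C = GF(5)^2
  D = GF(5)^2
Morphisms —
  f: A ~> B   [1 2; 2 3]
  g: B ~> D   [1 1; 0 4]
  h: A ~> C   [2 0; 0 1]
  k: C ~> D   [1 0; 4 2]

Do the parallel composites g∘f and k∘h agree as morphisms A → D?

Answer: DOES NOT COMMUTE

Trace:
Path 1 = f;g:
  e0=(1,0) f~>(1,2) g~>(3,3)
  e1=(0,1) f~>(2,3) g~>(0,2)
  result₁ = [3 0; 3 2]
Path 2 = h;k:
  e0=(1,0) h~>(2,0) k~>(2,3)
  e1=(0,1) h~>(0,1) k~>(0,2)
  result₂ = [2 0; 3 2]
Equal? distinct morphisms ✗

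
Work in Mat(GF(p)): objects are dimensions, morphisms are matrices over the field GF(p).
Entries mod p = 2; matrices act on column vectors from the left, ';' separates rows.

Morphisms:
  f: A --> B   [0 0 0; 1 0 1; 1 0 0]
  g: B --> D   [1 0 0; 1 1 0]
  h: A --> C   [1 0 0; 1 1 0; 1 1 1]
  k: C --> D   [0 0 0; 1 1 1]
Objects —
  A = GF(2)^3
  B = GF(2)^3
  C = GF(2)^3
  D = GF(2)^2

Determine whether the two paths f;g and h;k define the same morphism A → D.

Answer: COMMUTES

Work:
Path 1 = f;g:
  e0=(1,0,0) f-->(0,1,1) g-->(0,1)
  e1=(0,1,0) f-->(0,0,0) g-->(0,0)
  e2=(0,0,1) f-->(0,1,0) g-->(0,1)
  result₁ = [0 0 0; 1 0 1]
Path 2 = h;k:
  e0=(1,0,0) h-->(1,1,1) k-->(0,1)
  e1=(0,1,0) h-->(0,1,1) k-->(0,0)
  e2=(0,0,1) h-->(0,0,1) k-->(0,1)
  result₂ = [0 0 0; 1 0 1]
Equal? YES — commutes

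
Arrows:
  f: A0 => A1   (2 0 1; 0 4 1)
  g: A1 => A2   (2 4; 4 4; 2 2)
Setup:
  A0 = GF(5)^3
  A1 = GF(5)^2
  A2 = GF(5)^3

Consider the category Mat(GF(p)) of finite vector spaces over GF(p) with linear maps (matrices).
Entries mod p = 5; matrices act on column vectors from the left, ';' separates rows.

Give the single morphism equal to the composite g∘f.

Answer: (4 1 1; 3 1 3; 4 3 4)

Trace:
  e0=⟨1,0,0⟩ f=>⟨2,0⟩ g=>⟨4,3,4⟩
  e1=⟨0,1,0⟩ f=>⟨0,4⟩ g=>⟨1,1,3⟩
  e2=⟨0,0,1⟩ f=>⟨1,1⟩ g=>⟨1,3,4⟩
result: (4 1 1; 3 1 3; 4 3 4)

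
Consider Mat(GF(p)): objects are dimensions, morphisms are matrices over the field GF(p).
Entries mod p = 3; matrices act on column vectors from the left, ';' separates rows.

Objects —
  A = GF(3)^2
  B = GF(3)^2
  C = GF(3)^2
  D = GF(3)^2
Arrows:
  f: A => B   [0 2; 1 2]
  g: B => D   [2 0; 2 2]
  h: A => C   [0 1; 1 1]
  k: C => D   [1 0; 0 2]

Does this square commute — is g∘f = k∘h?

Answer: COMMUTES

Trace:
1) trace f;g:
  e0=(1,0) f=>(0,1) g=>(0,2)
  e1=(0,1) f=>(2,2) g=>(1,2)
  result₁ = [0 1; 2 2]
2) trace h;k:
  e0=(1,0) h=>(0,1) k=>(0,2)
  e1=(0,1) h=>(1,1) k=>(1,2)
  result₂ = [0 1; 2 2]
Equal? same morphism ✓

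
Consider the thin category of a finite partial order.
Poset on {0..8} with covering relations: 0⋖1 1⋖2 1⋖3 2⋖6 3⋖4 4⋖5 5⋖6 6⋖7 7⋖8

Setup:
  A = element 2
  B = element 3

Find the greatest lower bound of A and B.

Answer: A∧B = 1

Trace:
Lower bounds of A=2 and B=3: {0,1}
  0 <= 1
  1 <= 1
glb = 1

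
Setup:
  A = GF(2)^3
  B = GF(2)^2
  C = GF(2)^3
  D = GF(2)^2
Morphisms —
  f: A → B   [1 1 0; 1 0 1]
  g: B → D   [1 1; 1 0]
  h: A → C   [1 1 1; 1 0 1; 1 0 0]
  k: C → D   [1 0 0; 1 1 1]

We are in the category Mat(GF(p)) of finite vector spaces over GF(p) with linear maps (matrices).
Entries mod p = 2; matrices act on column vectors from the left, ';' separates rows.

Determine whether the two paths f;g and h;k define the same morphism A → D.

Along f;g (path 1):
  e0=[1,0,0] f→[1,1] g→[0,1]
  e1=[0,1,0] f→[1,0] g→[1,1]
  e2=[0,0,1] f→[0,1] g→[1,0]
  result₁ = [0 1 1; 1 1 0]
Along h;k (path 2):
  e0=[1,0,0] h→[1,1,1] k→[1,1]
  e1=[0,1,0] h→[1,0,0] k→[1,1]
  e2=[0,0,1] h→[1,1,0] k→[1,0]
  result₂ = [1 1 1; 1 1 0]
Equal? differ; not commutative

Answer: DOES NOT COMMUTE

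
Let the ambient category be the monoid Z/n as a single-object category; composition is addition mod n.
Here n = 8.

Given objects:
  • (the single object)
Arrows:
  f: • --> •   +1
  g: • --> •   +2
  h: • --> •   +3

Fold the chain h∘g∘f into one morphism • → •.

  0 +1≡1 +2≡3 +3≡6  (mod 8)
composite: +6

Answer: +6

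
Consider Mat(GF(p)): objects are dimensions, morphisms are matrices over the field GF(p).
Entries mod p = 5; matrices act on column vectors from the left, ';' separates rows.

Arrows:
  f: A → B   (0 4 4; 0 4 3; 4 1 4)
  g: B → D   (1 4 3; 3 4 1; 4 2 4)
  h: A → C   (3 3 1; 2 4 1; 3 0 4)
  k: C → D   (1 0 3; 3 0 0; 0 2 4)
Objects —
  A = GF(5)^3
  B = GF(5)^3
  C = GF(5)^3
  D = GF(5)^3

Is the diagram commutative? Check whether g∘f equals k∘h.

Path 1 = f;g:
  e0=(1,0,0) f→(0,0,4) g→(2,4,1)
  e1=(0,1,0) f→(4,4,1) g→(3,4,3)
  e2=(0,0,1) f→(4,3,4) g→(3,3,3)
  result₁ = (2 3 3; 4 4 3; 1 3 3)
Path 2 = h;k:
  e0=(1,0,0) h→(3,2,3) k→(2,4,1)
  e1=(0,1,0) h→(3,4,0) k→(3,4,3)
  e2=(0,0,1) h→(1,1,4) k→(3,3,3)
  result₂ = (2 3 3; 4 4 3; 1 3 3)
Equal? equal; square commutes

Answer: COMMUTES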